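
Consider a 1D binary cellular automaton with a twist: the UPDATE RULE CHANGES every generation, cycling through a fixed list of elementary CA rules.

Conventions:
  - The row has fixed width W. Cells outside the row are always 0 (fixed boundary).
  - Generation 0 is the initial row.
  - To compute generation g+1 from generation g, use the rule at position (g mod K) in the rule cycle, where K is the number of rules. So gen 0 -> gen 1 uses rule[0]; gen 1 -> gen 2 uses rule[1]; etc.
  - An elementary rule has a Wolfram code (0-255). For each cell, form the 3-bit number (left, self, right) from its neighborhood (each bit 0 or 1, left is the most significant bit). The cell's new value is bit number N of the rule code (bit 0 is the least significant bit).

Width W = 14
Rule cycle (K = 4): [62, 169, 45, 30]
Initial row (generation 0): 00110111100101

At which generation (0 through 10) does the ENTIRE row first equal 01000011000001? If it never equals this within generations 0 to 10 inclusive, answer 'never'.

Answer: 7

Derivation:
Gen 0: 00110111100101
Gen 1 (rule 62): 01101100011111
Gen 2 (rule 169): 01011001011110
Gen 3 (rule 45): 01110001110000
Gen 4 (rule 30): 11001011001000
Gen 5 (rule 62): 10111110111100
Gen 6 (rule 169): 01111101111001
Gen 7 (rule 45): 01000011000001
Gen 8 (rule 30): 11100110100011
Gen 9 (rule 62): 10011101110110
Gen 10 (rule 169): 00011011101100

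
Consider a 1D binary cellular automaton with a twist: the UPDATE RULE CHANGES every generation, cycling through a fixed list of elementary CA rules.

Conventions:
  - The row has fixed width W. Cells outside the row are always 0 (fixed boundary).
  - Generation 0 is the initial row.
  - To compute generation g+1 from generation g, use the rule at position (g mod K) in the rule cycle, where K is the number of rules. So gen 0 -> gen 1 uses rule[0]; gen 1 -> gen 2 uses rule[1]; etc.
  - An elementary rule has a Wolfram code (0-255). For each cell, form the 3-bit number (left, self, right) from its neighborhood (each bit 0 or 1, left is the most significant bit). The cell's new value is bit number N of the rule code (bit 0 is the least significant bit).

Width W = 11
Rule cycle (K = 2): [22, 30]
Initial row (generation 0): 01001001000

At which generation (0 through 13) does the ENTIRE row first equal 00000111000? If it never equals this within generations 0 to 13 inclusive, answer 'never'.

Answer: 12

Derivation:
Gen 0: 01001001000
Gen 1 (rule 22): 11111111100
Gen 2 (rule 30): 10000000010
Gen 3 (rule 22): 11000000111
Gen 4 (rule 30): 10100001100
Gen 5 (rule 22): 10110010010
Gen 6 (rule 30): 10101111111
Gen 7 (rule 22): 10100000000
Gen 8 (rule 30): 10110000000
Gen 9 (rule 22): 10001000000
Gen 10 (rule 30): 11011100000
Gen 11 (rule 22): 00000010000
Gen 12 (rule 30): 00000111000
Gen 13 (rule 22): 00001000100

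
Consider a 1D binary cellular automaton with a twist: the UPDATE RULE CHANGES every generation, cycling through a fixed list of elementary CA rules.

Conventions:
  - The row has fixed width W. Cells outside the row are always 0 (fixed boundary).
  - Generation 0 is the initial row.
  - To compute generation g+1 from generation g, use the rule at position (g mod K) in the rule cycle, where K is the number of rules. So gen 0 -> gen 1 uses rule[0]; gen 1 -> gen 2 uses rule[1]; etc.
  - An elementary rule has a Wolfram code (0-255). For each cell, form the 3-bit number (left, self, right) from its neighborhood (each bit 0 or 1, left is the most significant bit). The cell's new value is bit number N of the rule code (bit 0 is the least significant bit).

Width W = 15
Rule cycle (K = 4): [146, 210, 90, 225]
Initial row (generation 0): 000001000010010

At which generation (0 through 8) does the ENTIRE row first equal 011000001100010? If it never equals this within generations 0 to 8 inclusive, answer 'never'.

Answer: 5

Derivation:
Gen 0: 000001000010010
Gen 1 (rule 146): 000010100101101
Gen 2 (rule 210): 000100011000100
Gen 3 (rule 90): 001010111101010
Gen 4 (rule 225): 100101011110100
Gen 5 (rule 146): 011000001100010
Gen 6 (rule 210): 101100010110101
Gen 7 (rule 90): 001110100110000
Gen 8 (rule 225): 100111000010111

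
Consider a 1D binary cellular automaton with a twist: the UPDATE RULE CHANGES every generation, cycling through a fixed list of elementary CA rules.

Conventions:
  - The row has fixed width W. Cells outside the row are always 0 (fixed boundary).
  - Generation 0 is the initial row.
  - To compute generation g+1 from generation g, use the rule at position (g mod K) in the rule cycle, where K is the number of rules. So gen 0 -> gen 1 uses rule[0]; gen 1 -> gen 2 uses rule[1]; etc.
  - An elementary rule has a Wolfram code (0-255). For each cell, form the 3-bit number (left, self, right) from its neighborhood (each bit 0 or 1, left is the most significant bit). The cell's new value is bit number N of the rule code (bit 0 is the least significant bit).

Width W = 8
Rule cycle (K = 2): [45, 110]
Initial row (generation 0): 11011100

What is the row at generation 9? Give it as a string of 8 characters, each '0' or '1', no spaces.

Gen 0: 11011100
Gen 1 (rule 45): 10110001
Gen 2 (rule 110): 11110011
Gen 3 (rule 45): 10000010
Gen 4 (rule 110): 10000110
Gen 5 (rule 45): 10110100
Gen 6 (rule 110): 11111100
Gen 7 (rule 45): 10000001
Gen 8 (rule 110): 10000011
Gen 9 (rule 45): 10111010

Answer: 10111010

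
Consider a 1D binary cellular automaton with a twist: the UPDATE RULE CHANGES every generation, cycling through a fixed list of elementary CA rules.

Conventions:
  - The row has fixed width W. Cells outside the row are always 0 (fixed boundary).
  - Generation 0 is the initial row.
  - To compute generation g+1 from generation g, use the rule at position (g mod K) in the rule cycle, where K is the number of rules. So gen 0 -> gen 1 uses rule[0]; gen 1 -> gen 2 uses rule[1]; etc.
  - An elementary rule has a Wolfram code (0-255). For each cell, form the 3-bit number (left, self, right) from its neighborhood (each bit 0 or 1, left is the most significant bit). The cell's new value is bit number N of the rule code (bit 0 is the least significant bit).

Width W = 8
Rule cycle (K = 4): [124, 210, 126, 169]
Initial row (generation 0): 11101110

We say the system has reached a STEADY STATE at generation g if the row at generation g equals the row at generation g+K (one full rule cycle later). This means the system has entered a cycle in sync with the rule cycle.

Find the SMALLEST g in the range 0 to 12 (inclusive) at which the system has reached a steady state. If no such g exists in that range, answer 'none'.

Answer: 4

Derivation:
Gen 0: 11101110
Gen 1 (rule 124): 10111011
Gen 2 (rule 210): 00011001
Gen 3 (rule 126): 00111111
Gen 4 (rule 169): 10111110
Gen 5 (rule 124): 11100011
Gen 6 (rule 210): 01110101
Gen 7 (rule 126): 11011111
Gen 8 (rule 169): 10111110
Gen 9 (rule 124): 11100011
Gen 10 (rule 210): 01110101
Gen 11 (rule 126): 11011111
Gen 12 (rule 169): 10111110
Gen 13 (rule 124): 11100011
Gen 14 (rule 210): 01110101
Gen 15 (rule 126): 11011111
Gen 16 (rule 169): 10111110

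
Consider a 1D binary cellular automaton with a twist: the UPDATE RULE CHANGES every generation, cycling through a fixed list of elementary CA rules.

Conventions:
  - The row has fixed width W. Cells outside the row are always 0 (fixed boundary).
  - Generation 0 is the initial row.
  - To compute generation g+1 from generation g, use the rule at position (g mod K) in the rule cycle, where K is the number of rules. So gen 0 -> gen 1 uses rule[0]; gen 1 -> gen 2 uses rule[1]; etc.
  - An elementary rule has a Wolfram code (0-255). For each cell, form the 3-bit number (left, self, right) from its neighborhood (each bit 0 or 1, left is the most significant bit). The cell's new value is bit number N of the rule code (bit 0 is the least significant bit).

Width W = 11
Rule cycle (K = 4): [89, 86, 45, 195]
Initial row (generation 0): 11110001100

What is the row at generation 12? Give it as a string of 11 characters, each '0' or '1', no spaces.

Answer: 00011000101

Derivation:
Gen 0: 11110001100
Gen 1 (rule 89): 10011101111
Gen 2 (rule 86): 11100100001
Gen 3 (rule 45): 10000101101
Gen 4 (rule 195): 00111000100
Gen 5 (rule 89): 10101110011
Gen 6 (rule 86): 10100011101
Gen 7 (rule 45): 11101010011
Gen 8 (rule 195): 01100000101
Gen 9 (rule 89): 01111110000
Gen 10 (rule 86): 10000011000
Gen 11 (rule 45): 10111010011
Gen 12 (rule 195): 00011000101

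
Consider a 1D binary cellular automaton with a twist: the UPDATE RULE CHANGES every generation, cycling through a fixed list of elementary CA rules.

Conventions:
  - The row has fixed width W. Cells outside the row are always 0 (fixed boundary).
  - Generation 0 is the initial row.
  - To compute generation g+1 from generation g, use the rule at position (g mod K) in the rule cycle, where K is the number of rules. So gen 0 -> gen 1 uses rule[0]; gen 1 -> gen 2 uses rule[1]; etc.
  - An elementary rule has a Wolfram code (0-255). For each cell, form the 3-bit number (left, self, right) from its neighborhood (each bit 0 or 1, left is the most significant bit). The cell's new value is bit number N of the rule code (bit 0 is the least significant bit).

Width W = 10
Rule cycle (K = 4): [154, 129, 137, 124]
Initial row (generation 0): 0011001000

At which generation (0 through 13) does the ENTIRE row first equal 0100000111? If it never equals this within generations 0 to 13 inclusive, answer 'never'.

Answer: 11

Derivation:
Gen 0: 0011001000
Gen 1 (rule 154): 0110110100
Gen 2 (rule 129): 0000000001
Gen 3 (rule 137): 1111111100
Gen 4 (rule 124): 1000000110
Gen 5 (rule 154): 0100001101
Gen 6 (rule 129): 0001100000
Gen 7 (rule 137): 1101001111
Gen 8 (rule 124): 1111101001
Gen 9 (rule 154): 1111000110
Gen 10 (rule 129): 0110010000
Gen 11 (rule 137): 0100000111
Gen 12 (rule 124): 0110000101
Gen 13 (rule 154): 1101001000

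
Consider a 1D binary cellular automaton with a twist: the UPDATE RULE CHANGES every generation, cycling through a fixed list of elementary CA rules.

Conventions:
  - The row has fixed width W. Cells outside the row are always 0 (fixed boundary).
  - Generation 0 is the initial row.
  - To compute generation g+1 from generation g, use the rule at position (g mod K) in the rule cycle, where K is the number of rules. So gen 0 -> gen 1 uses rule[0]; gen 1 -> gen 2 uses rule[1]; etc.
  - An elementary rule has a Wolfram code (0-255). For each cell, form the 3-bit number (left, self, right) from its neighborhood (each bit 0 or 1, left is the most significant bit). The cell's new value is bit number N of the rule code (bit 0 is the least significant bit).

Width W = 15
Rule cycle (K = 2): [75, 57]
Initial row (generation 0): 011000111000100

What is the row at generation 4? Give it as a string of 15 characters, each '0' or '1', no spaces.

Gen 0: 011000111000100
Gen 1 (rule 75): 111011101011001
Gen 2 (rule 57): 100110010110100
Gen 3 (rule 75): 001110100110001
Gen 4 (rule 57): 101001010101100

Answer: 101001010101100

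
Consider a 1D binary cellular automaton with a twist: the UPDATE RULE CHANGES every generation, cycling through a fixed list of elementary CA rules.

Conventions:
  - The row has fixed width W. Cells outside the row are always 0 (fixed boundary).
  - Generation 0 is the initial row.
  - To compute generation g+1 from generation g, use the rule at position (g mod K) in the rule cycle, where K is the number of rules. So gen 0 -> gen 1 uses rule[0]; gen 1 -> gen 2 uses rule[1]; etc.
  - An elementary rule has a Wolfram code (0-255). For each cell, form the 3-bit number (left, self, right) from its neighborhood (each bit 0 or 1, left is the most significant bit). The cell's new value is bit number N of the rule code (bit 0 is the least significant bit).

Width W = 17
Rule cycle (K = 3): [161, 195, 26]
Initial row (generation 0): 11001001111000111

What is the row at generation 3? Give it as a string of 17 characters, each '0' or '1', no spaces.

Gen 0: 11001001111000111
Gen 1 (rule 161): 00000000110010010
Gen 2 (rule 195): 11111111010100100
Gen 3 (rule 26): 10000000000011010

Answer: 10000000000011010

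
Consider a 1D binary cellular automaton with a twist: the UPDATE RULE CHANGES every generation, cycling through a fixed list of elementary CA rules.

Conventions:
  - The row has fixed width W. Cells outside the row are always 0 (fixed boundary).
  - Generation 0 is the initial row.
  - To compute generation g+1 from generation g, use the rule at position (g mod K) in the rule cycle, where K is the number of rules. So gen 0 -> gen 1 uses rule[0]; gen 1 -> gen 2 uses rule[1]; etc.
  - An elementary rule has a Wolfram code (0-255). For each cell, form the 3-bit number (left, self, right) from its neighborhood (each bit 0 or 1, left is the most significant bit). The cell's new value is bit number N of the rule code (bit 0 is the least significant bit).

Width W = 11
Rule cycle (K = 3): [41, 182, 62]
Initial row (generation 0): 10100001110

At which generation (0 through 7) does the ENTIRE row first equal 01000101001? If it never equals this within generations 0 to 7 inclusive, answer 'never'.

Gen 0: 10100001110
Gen 1 (rule 41): 01001101000
Gen 2 (rule 182): 11110011100
Gen 3 (rule 62): 10001110010
Gen 4 (rule 41): 00101000000
Gen 5 (rule 182): 01111100000
Gen 6 (rule 62): 11000010000
Gen 7 (rule 41): 10011000111

Answer: never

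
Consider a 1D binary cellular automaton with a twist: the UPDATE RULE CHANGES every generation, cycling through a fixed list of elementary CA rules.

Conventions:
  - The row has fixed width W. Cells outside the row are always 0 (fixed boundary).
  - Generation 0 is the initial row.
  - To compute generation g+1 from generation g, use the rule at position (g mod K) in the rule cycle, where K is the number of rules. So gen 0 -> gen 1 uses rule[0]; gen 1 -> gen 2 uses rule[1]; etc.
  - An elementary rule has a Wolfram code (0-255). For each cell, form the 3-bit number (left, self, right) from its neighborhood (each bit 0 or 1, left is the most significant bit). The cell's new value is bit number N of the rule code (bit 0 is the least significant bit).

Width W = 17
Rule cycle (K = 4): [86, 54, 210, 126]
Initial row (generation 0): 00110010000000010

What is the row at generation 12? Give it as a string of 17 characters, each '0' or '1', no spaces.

Gen 0: 00110010000000010
Gen 1 (rule 86): 01011111000000111
Gen 2 (rule 54): 11100000100001000
Gen 3 (rule 210): 01110001010010100
Gen 4 (rule 126): 11011011111111110
Gen 5 (rule 86): 01001000000000011
Gen 6 (rule 54): 11111100000000100
Gen 7 (rule 210): 01111110000001010
Gen 8 (rule 126): 11000011000011111
Gen 9 (rule 86): 01100101100100001
Gen 10 (rule 54): 10011110011110011
Gen 11 (rule 210): 01101111101111101
Gen 12 (rule 126): 11111000111000111

Answer: 11111000111000111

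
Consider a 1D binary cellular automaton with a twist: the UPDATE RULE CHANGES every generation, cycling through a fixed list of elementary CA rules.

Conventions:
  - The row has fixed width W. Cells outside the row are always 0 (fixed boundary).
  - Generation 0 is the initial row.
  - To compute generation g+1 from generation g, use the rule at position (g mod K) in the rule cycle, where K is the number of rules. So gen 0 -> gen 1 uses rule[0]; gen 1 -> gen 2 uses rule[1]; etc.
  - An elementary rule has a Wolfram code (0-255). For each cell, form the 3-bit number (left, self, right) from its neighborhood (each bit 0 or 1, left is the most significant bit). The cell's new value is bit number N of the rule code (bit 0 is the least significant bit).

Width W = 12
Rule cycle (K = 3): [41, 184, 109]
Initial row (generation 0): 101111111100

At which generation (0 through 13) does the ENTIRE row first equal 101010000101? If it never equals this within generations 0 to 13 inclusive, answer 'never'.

Answer: never

Derivation:
Gen 0: 101111111100
Gen 1 (rule 41): 011000000001
Gen 2 (rule 184): 010100000000
Gen 3 (rule 109): 011101111111
Gen 4 (rule 41): 010011000000
Gen 5 (rule 184): 001010100000
Gen 6 (rule 109): 101111101111
Gen 7 (rule 41): 011000011000
Gen 8 (rule 184): 010100010100
Gen 9 (rule 109): 011101011101
Gen 10 (rule 41): 010010110010
Gen 11 (rule 184): 001001101001
Gen 12 (rule 109): 101001111001
Gen 13 (rule 41): 010001000000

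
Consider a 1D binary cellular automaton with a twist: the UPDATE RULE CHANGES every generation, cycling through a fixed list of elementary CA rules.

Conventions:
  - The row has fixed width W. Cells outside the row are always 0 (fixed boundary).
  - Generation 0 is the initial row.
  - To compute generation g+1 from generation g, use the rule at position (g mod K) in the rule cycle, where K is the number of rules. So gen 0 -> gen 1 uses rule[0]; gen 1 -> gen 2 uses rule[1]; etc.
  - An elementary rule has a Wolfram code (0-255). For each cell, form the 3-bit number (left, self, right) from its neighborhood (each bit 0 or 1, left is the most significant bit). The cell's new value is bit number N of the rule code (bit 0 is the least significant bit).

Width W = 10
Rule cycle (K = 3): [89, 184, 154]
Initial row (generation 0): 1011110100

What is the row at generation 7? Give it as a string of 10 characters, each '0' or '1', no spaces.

Gen 0: 1011110100
Gen 1 (rule 89): 0010010011
Gen 2 (rule 184): 0001001010
Gen 3 (rule 154): 0010110001
Gen 4 (rule 89): 1000111100
Gen 5 (rule 184): 0100111010
Gen 6 (rule 154): 1011110001
Gen 7 (rule 89): 0010011100

Answer: 0010011100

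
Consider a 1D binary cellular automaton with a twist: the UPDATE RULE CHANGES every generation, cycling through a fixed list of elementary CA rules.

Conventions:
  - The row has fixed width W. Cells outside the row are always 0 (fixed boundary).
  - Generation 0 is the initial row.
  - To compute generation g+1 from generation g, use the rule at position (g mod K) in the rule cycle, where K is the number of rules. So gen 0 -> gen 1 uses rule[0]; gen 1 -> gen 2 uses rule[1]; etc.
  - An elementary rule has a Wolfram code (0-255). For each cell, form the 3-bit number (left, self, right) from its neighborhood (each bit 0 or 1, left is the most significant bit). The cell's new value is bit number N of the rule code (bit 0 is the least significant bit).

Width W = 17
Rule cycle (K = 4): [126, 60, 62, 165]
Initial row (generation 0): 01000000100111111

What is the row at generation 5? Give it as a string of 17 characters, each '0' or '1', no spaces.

Answer: 11011111100111110

Derivation:
Gen 0: 01000000100111111
Gen 1 (rule 126): 11100001111100001
Gen 2 (rule 60): 10010001000010001
Gen 3 (rule 62): 11111011100111011
Gen 4 (rule 165): 01110101000010100
Gen 5 (rule 126): 11011111100111110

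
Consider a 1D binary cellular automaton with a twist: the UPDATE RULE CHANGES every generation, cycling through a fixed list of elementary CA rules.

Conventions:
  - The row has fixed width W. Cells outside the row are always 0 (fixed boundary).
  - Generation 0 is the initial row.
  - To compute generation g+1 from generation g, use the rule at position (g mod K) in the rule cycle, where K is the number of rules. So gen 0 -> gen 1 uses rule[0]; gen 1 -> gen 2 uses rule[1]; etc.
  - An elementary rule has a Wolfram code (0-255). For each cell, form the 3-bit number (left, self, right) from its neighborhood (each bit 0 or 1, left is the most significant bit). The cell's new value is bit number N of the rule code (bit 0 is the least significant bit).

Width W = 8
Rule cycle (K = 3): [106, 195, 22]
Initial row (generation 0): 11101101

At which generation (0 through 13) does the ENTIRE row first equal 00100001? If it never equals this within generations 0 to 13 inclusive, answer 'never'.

Answer: 3

Derivation:
Gen 0: 11101101
Gen 1 (rule 106): 10111110
Gen 2 (rule 195): 00011110
Gen 3 (rule 22): 00100001
Gen 4 (rule 106): 01000010
Gen 5 (rule 195): 10011100
Gen 6 (rule 22): 11100010
Gen 7 (rule 106): 10100100
Gen 8 (rule 195): 00001001
Gen 9 (rule 22): 00011111
Gen 10 (rule 106): 00110001
Gen 11 (rule 195): 11010110
Gen 12 (rule 22): 00010001
Gen 13 (rule 106): 00100010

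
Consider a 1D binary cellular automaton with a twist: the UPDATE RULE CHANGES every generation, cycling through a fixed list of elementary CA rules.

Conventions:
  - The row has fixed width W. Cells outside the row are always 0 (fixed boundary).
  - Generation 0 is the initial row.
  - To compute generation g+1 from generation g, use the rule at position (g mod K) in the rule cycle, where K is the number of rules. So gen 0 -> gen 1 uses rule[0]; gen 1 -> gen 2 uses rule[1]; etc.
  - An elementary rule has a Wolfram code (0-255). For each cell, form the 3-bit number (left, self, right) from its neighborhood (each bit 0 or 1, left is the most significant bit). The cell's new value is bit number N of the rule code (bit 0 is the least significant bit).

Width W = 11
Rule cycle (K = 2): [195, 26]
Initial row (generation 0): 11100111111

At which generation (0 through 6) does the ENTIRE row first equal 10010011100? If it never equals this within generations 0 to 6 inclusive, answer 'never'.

Answer: 4

Derivation:
Gen 0: 11100111111
Gen 1 (rule 195): 01101011111
Gen 2 (rule 26): 11000010000
Gen 3 (rule 195): 01011100111
Gen 4 (rule 26): 10010011100
Gen 5 (rule 195): 00100101101
Gen 6 (rule 26): 01011001000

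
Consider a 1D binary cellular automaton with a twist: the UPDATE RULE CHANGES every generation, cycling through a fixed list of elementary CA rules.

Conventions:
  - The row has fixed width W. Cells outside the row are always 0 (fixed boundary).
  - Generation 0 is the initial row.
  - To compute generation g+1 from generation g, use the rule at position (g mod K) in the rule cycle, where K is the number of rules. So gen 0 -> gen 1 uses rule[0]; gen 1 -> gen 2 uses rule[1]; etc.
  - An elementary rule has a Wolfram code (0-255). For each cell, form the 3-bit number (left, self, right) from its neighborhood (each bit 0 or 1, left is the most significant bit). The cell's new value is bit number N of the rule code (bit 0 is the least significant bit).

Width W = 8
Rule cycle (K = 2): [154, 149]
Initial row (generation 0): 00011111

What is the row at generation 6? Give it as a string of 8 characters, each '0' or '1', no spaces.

Answer: 00010001

Derivation:
Gen 0: 00011111
Gen 1 (rule 154): 00111110
Gen 2 (rule 149): 10011101
Gen 3 (rule 154): 01111000
Gen 4 (rule 149): 00110111
Gen 5 (rule 154): 01100110
Gen 6 (rule 149): 00010001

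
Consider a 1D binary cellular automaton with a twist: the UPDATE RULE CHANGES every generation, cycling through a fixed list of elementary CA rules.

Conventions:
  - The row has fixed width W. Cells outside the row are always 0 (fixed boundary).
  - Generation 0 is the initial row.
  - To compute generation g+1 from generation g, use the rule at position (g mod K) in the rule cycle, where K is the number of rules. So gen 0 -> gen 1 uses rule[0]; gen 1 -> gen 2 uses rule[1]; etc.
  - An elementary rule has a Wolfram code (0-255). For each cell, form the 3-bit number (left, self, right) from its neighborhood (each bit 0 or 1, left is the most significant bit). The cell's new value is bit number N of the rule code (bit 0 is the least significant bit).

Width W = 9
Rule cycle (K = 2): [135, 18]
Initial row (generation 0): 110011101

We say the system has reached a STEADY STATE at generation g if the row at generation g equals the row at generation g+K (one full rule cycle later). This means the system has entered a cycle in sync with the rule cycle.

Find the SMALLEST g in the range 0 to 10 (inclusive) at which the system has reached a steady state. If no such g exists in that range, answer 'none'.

Answer: 6

Derivation:
Gen 0: 110011101
Gen 1 (rule 135): 000101001
Gen 2 (rule 18): 001000110
Gen 3 (rule 135): 111011000
Gen 4 (rule 18): 000000100
Gen 5 (rule 135): 111111101
Gen 6 (rule 18): 000000000
Gen 7 (rule 135): 111111111
Gen 8 (rule 18): 000000000
Gen 9 (rule 135): 111111111
Gen 10 (rule 18): 000000000
Gen 11 (rule 135): 111111111
Gen 12 (rule 18): 000000000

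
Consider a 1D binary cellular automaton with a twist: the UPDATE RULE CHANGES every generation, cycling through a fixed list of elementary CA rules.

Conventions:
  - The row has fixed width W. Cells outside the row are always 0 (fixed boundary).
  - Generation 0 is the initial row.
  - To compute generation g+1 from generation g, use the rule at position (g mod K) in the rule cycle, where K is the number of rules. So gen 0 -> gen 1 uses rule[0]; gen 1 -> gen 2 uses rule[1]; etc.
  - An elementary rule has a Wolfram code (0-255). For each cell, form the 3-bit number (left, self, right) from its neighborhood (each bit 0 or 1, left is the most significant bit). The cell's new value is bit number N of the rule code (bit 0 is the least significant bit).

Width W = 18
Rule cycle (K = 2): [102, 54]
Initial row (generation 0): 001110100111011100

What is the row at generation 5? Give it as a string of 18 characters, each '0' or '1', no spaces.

Answer: 010000011000011001

Derivation:
Gen 0: 001110100111011100
Gen 1 (rule 102): 010011101001100100
Gen 2 (rule 54): 111100011110011110
Gen 3 (rule 102): 000100100010100010
Gen 4 (rule 54): 001111110111110111
Gen 5 (rule 102): 010000011000011001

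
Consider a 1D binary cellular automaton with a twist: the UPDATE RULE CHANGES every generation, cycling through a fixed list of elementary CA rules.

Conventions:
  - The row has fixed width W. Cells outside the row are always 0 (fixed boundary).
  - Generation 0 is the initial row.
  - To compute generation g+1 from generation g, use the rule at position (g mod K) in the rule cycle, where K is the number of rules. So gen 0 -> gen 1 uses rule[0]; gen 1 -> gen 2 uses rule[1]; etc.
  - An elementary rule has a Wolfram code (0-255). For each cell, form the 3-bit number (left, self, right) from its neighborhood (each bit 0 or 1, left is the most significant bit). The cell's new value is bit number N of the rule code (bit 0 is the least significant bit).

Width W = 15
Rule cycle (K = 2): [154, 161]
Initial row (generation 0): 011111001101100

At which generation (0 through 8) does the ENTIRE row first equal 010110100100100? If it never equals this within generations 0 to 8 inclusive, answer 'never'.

Answer: 6

Derivation:
Gen 0: 011111001101100
Gen 1 (rule 154): 111110111001010
Gen 2 (rule 161): 011101010000100
Gen 3 (rule 154): 111000001001010
Gen 4 (rule 161): 010011100000100
Gen 5 (rule 154): 101111010001010
Gen 6 (rule 161): 010110100100100
Gen 7 (rule 154): 100100011011010
Gen 8 (rule 161): 000001000100100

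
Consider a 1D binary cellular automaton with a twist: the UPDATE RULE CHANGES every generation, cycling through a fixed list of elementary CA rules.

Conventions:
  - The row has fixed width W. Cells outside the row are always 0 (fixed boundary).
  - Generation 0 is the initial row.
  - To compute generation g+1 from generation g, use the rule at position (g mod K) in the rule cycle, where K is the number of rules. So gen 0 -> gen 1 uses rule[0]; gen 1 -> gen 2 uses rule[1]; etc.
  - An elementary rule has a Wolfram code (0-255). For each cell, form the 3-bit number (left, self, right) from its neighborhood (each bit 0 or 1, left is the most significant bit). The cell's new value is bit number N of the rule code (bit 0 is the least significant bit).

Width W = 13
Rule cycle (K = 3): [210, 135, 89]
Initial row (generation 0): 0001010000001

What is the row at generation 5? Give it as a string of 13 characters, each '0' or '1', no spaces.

Gen 0: 0001010000001
Gen 1 (rule 210): 0010001000010
Gen 2 (rule 135): 1110111011110
Gen 3 (rule 89): 1010101010011
Gen 4 (rule 210): 0000000001101
Gen 5 (rule 135): 1111111110001

Answer: 1111111110001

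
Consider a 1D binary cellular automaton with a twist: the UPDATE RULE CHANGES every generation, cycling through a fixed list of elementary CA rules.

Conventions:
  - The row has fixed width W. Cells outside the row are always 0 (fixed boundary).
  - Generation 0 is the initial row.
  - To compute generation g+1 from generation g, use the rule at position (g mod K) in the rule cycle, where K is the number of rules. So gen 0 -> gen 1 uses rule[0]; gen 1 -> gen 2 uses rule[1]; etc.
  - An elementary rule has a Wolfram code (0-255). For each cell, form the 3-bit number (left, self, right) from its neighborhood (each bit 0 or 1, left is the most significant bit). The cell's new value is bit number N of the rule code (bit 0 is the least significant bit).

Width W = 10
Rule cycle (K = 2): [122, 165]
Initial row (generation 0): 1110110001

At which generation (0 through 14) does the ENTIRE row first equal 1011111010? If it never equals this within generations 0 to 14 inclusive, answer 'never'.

Gen 0: 1110110001
Gen 1 (rule 122): 1011111010
Gen 2 (rule 165): 1101110110
Gen 3 (rule 122): 1111011111
Gen 4 (rule 165): 0110101110
Gen 5 (rule 122): 1111011011
Gen 6 (rule 165): 0110100100
Gen 7 (rule 122): 1111011010
Gen 8 (rule 165): 0110100110
Gen 9 (rule 122): 1111011111
Gen 10 (rule 165): 0110101110
Gen 11 (rule 122): 1111011011
Gen 12 (rule 165): 0110100100
Gen 13 (rule 122): 1111011010
Gen 14 (rule 165): 0110100110

Answer: 1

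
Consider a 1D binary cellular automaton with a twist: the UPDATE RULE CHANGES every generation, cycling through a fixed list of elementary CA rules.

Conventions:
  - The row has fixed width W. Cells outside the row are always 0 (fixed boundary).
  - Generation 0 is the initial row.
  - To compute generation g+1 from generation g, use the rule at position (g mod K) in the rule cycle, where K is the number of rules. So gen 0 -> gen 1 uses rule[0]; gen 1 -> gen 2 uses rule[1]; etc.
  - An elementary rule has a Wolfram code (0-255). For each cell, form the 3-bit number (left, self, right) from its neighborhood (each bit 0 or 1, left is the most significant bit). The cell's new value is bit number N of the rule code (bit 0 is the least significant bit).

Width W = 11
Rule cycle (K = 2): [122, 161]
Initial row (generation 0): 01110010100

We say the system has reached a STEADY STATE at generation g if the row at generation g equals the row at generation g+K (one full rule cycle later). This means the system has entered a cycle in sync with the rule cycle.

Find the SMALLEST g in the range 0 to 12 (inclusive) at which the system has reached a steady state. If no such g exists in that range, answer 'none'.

Gen 0: 01110010100
Gen 1 (rule 122): 11011101010
Gen 2 (rule 161): 00101010100
Gen 3 (rule 122): 01010101010
Gen 4 (rule 161): 00101010100
Gen 5 (rule 122): 01010101010
Gen 6 (rule 161): 00101010100
Gen 7 (rule 122): 01010101010
Gen 8 (rule 161): 00101010100
Gen 9 (rule 122): 01010101010
Gen 10 (rule 161): 00101010100
Gen 11 (rule 122): 01010101010
Gen 12 (rule 161): 00101010100
Gen 13 (rule 122): 01010101010
Gen 14 (rule 161): 00101010100

Answer: 2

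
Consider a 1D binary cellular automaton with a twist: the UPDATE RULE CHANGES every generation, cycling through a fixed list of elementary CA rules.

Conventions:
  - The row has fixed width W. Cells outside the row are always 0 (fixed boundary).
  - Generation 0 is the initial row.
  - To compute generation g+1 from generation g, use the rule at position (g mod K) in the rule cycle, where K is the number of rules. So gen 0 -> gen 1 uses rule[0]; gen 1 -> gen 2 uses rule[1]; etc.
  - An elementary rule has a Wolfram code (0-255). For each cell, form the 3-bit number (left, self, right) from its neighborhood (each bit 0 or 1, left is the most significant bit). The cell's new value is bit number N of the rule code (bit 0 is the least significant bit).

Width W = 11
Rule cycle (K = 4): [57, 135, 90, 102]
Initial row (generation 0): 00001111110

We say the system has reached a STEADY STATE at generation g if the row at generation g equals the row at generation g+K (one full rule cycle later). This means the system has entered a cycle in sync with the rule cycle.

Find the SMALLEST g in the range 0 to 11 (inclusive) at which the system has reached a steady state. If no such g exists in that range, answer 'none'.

Answer: 5

Derivation:
Gen 0: 00001111110
Gen 1 (rule 57): 11101000001
Gen 2 (rule 135): 01001011111
Gen 3 (rule 90): 10110010001
Gen 4 (rule 102): 11010110011
Gen 5 (rule 57): 10101101010
Gen 6 (rule 135): 10100001010
Gen 7 (rule 90): 00010010001
Gen 8 (rule 102): 00110110011
Gen 9 (rule 57): 10101101010
Gen 10 (rule 135): 10100001010
Gen 11 (rule 90): 00010010001
Gen 12 (rule 102): 00110110011
Gen 13 (rule 57): 10101101010
Gen 14 (rule 135): 10100001010
Gen 15 (rule 90): 00010010001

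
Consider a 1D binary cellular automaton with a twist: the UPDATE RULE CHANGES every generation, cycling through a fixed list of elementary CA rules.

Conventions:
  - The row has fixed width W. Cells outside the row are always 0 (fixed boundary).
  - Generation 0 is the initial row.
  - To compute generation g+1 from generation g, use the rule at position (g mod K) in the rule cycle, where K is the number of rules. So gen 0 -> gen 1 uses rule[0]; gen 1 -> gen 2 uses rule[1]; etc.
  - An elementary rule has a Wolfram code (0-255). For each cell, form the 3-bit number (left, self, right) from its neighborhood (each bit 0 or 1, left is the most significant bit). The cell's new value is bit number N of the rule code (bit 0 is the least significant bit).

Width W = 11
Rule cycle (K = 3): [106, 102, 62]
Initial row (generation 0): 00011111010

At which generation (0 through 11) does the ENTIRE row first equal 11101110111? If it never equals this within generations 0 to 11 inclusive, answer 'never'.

Gen 0: 00011111010
Gen 1 (rule 106): 00110001100
Gen 2 (rule 102): 01010010100
Gen 3 (rule 62): 11111111110
Gen 4 (rule 106): 10000000010
Gen 5 (rule 102): 10000000110
Gen 6 (rule 62): 11000001101
Gen 7 (rule 106): 11000011110
Gen 8 (rule 102): 01000100010
Gen 9 (rule 62): 11101110111
Gen 10 (rule 106): 10111011101
Gen 11 (rule 102): 11001100111

Answer: 9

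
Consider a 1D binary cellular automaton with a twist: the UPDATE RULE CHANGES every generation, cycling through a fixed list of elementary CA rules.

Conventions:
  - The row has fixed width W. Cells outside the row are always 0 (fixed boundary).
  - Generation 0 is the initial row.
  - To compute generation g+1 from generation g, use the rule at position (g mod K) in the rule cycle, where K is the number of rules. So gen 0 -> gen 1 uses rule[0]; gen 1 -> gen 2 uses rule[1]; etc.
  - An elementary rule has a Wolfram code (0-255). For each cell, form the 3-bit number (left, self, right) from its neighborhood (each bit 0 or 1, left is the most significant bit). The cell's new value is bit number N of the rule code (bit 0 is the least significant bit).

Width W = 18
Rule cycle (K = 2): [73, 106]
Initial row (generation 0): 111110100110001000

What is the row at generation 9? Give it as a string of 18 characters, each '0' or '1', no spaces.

Gen 0: 111110100110001000
Gen 1 (rule 73): 100010000110100011
Gen 2 (rule 106): 000100001111000111
Gen 3 (rule 73): 110001101001010101
Gen 4 (rule 106): 110011110010101010
Gen 5 (rule 73): 110010010000000000
Gen 6 (rule 106): 110100100000000000
Gen 7 (rule 73): 110000001111111111
Gen 8 (rule 106): 110000011000000001
Gen 9 (rule 73): 110111011011111100

Answer: 110111011011111100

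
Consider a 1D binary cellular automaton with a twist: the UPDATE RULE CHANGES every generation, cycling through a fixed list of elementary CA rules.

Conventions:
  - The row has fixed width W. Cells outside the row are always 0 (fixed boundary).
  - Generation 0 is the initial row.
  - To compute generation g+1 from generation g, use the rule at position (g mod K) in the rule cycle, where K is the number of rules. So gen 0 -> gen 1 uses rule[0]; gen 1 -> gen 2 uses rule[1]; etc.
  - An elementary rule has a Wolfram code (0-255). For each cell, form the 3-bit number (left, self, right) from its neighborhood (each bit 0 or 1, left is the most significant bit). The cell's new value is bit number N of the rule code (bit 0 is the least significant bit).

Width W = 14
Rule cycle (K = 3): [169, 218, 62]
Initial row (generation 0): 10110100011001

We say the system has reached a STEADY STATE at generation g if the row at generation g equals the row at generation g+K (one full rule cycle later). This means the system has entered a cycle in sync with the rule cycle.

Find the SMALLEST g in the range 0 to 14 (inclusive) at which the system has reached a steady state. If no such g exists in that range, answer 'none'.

Answer: 14

Derivation:
Gen 0: 10110100011001
Gen 1 (rule 169): 01101001010000
Gen 2 (rule 218): 11100110001000
Gen 3 (rule 62): 10011101011100
Gen 4 (rule 169): 00011010111001
Gen 5 (rule 218): 00111000111110
Gen 6 (rule 62): 01100101100001
Gen 7 (rule 169): 01000011001100
Gen 8 (rule 218): 10100111111110
Gen 9 (rule 62): 11111100000001
Gen 10 (rule 169): 11111001111100
Gen 11 (rule 218): 11111111111110
Gen 12 (rule 62): 10000000000001
Gen 13 (rule 169): 00111111111100
Gen 14 (rule 218): 01111111111110
Gen 15 (rule 62): 11000000000001
Gen 16 (rule 169): 10011111111100
Gen 17 (rule 218): 01111111111110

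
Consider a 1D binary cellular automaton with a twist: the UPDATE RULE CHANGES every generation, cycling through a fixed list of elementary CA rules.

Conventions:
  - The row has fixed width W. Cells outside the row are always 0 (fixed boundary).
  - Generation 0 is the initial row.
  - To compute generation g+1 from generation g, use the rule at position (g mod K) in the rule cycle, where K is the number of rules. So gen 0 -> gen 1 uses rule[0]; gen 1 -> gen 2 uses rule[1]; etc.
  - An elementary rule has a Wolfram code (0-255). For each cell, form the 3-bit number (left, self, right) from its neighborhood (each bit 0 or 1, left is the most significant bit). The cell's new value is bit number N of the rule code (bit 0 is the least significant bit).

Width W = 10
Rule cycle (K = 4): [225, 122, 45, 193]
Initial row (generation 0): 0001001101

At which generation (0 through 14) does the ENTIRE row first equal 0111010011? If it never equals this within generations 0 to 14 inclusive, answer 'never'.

Gen 0: 0001001101
Gen 1 (rule 225): 1100000110
Gen 2 (rule 122): 1110001111
Gen 3 (rule 45): 1000101000
Gen 4 (rule 193): 0010000011
Gen 5 (rule 225): 1000111001
Gen 6 (rule 122): 0101101110
Gen 7 (rule 45): 0111011000
Gen 8 (rule 193): 0011001011
Gen 9 (rule 225): 1001000101
Gen 10 (rule 122): 0110101010
Gen 11 (rule 45): 0101111110
Gen 12 (rule 193): 0000111110
Gen 13 (rule 225): 1110011110
Gen 14 (rule 122): 1011110011

Answer: never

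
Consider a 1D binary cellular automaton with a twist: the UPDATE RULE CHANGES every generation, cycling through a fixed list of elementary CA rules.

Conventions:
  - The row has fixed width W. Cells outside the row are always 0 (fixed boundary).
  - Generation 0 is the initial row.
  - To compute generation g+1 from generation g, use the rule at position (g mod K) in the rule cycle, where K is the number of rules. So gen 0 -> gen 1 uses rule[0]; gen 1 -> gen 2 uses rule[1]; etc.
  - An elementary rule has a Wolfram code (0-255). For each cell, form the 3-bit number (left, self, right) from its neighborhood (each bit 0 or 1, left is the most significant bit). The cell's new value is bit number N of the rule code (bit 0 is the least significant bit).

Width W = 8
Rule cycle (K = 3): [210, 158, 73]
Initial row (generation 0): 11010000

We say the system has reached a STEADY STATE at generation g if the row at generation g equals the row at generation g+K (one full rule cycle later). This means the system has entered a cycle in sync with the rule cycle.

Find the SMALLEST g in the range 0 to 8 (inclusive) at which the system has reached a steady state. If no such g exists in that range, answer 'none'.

Gen 0: 11010000
Gen 1 (rule 210): 01001000
Gen 2 (rule 158): 11111100
Gen 3 (rule 73): 10000101
Gen 4 (rule 210): 01001000
Gen 5 (rule 158): 11111100
Gen 6 (rule 73): 10000101
Gen 7 (rule 210): 01001000
Gen 8 (rule 158): 11111100
Gen 9 (rule 73): 10000101
Gen 10 (rule 210): 01001000
Gen 11 (rule 158): 11111100

Answer: 1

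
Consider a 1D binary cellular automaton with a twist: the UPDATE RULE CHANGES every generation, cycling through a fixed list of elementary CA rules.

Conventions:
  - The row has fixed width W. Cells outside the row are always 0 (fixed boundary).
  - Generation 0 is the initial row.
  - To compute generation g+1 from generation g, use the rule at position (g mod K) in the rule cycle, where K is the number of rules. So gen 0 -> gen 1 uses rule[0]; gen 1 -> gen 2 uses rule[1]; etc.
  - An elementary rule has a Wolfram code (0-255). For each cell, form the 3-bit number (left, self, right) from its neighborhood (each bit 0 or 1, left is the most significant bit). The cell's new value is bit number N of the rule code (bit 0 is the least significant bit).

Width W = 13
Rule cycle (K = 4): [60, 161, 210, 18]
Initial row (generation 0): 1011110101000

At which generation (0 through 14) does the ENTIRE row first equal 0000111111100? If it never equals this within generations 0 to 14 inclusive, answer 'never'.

Gen 0: 1011110101000
Gen 1 (rule 60): 1110001111100
Gen 2 (rule 161): 0100100111001
Gen 3 (rule 210): 1011011011110
Gen 4 (rule 18): 0000000000001
Gen 5 (rule 60): 0000000000001
Gen 6 (rule 161): 1111111111100
Gen 7 (rule 210): 0111111111110
Gen 8 (rule 18): 1000000000001
Gen 9 (rule 60): 1100000000001
Gen 10 (rule 161): 0001111111100
Gen 11 (rule 210): 0010111111110
Gen 12 (rule 18): 0100000000001
Gen 13 (rule 60): 0110000000001
Gen 14 (rule 161): 0000111111100

Answer: 14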